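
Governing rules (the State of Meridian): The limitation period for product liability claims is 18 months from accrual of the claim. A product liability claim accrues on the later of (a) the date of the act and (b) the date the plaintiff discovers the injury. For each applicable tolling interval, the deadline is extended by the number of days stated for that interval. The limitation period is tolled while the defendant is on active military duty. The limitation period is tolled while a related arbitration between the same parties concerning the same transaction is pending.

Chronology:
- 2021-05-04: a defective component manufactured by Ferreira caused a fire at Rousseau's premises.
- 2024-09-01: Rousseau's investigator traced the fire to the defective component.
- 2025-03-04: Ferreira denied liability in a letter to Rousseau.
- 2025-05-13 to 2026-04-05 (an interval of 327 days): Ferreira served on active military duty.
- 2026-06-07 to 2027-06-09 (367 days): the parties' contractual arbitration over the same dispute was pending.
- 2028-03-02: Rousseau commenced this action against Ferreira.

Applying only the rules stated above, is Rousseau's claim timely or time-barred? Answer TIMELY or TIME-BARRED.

Taking the later of the act (2021-05-04) and discovery (2024-09-01), the claim accrued on 2024-09-01.
18 months from 2024-09-01 is 2026-03-01.
The defendant's active military service from 2025-05-13 to 2026-04-05 tolled the period for 327 days, extending the deadline to 2027-01-22.
The pending related arbitration from 2026-06-07 to 2027-06-09 tolled the period for 367 days, extending the deadline to 2028-01-24.
The other events in the timeline have no effect on the limitation period under the stated rules.
Rousseau filed on 2028-03-02, after the 2028-01-24 deadline, so the action is time-barred.

TIME-BARRED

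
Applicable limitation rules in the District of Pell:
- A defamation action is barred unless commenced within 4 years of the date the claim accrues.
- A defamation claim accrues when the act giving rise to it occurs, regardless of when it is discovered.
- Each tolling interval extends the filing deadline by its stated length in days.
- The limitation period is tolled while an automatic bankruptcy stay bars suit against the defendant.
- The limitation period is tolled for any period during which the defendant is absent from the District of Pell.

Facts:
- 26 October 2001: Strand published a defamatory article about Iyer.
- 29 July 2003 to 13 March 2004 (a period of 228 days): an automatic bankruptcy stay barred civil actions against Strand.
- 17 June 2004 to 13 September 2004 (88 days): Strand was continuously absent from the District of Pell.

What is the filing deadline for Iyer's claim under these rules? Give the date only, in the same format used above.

7 September 2006

The limitation period began to run on 26 October 2001.
4 years from 26 October 2001 is 26 October 2005.
Because the automatic bankruptcy stay ran from 29 July 2003 to 13 March 2004, the deadline is extended by 228 days to 11 June 2006.
The period was tolled for 88 days by the defendant's absence from the jurisdiction (17 June 2004 to 13 September 2004), pushing the deadline to 7 September 2006.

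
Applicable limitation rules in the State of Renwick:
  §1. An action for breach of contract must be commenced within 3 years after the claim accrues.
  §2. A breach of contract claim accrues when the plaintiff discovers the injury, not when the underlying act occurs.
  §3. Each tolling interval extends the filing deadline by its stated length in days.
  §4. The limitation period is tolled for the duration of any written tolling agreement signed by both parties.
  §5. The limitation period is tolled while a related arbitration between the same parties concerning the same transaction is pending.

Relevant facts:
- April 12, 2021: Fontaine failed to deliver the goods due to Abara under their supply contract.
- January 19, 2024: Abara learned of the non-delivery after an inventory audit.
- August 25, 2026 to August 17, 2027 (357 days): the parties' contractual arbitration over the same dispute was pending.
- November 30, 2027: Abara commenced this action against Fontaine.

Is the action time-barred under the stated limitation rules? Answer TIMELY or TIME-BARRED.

Under the discovery rule, the claim accrued on January 19, 2024, when Abara discovered the injury — not on the April 12, 2021 date of the underlying act.
3 years from January 19, 2024 is January 19, 2027.
The pending related arbitration from August 25, 2026 to August 17, 2027 tolled the period for 357 days, extending the deadline to January 11, 2028.
Abara filed on November 30, 2027, before the January 11, 2028 deadline, so the action is timely.

TIMELY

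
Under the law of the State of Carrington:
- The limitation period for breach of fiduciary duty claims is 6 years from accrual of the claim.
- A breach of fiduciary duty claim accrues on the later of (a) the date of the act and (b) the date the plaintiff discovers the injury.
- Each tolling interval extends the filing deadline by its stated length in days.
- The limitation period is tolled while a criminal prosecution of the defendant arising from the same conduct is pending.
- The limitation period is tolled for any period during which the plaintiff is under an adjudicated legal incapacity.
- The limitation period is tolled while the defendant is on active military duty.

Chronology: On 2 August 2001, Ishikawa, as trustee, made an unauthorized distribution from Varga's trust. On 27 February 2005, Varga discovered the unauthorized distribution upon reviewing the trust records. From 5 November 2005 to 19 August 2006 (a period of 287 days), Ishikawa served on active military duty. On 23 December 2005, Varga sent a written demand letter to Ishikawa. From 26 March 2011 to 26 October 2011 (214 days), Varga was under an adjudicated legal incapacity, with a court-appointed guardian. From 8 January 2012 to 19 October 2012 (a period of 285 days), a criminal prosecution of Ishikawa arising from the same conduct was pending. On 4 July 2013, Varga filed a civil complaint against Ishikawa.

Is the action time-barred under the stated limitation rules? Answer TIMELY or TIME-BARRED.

Because discovery on 27 February 2005 post-dates the 2 August 2001 act, accrual under the later-of rule falls on 27 February 2005.
The untolled deadline — 6 years after 27 February 2005 — is 27 February 2011.
The defendant's active military service from 5 November 2005 to 19 August 2006 tolled the period for 287 days, extending the deadline to 11 December 2011.
The plaintiff's legal incapacity from 26 March 2011 to 26 October 2011 tolled the period for 214 days, extending the deadline to 12 July 2012.
Because the pending criminal prosecution ran from 8 January 2012 to 19 October 2012, the deadline is extended by 285 days to 23 April 2013.
None of the other events listed affects the running of the period under the stated rules.
Varga filed on 4 July 2013, after the 23 April 2013 deadline, so the action is time-barred.

TIME-BARRED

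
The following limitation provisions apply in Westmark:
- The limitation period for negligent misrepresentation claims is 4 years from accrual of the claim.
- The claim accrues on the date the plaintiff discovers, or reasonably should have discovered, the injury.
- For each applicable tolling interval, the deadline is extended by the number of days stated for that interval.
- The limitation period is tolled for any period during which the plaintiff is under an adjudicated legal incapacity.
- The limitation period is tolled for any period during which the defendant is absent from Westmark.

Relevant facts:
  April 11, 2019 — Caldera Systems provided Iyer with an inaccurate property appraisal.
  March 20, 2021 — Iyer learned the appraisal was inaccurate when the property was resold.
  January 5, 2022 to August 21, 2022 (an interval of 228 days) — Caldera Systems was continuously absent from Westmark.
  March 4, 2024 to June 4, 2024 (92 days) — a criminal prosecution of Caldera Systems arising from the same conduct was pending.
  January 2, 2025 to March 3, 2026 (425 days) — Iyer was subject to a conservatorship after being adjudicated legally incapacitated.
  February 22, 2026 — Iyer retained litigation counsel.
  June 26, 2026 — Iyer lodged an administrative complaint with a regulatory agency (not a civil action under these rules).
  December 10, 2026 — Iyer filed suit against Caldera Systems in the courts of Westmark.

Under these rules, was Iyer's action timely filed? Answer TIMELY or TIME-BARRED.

TIMELY

Accrual is tied to discovery, so the period began on March 20, 2021 rather than on April 11, 2019 when the act occurred.
4 years from March 20, 2021 is March 20, 2025.
The defendant's absence from the jurisdiction from January 5, 2022 to August 21, 2022 tolled the period for 228 days, extending the deadline to November 3, 2025.
The period was tolled for 425 days by the plaintiff's legal incapacity (January 2, 2025 to March 3, 2026), pushing the deadline to January 2, 2027.
The pending criminal prosecution from March 4, 2024 to June 4, 2024 does not toll the period, because no stated rule makes a criminal prosecution a tolling event.
None of the other events listed affects the running of the period under the stated rules.
Iyer filed on December 10, 2026, before the January 2, 2027 deadline, so the action is timely.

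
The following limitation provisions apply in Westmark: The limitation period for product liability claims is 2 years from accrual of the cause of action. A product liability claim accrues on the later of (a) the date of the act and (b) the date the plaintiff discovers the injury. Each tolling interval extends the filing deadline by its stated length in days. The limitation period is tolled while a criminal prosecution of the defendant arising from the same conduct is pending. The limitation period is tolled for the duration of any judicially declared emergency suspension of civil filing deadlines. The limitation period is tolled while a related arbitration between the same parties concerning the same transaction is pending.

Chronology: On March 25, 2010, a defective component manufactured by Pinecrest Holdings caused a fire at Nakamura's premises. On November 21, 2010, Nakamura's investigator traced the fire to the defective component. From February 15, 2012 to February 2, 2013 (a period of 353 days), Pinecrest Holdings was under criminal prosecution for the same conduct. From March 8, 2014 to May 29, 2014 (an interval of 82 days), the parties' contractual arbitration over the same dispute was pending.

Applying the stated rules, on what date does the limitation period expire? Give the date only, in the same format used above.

November 9, 2013

Taking the later of the act (March 25, 2010) and discovery (November 21, 2010), the claim accrued on November 21, 2010.
Adding the 2 years base period to November 21, 2010 gives a deadline of November 21, 2012, before any tolling.
The pending criminal prosecution from February 15, 2012 to February 2, 2013 tolled the period for 353 days, extending the deadline to November 9, 2013.
The pending related arbitration starting March 8, 2014 came too late — the period had run on November 9, 2013 — and so does not extend the deadline.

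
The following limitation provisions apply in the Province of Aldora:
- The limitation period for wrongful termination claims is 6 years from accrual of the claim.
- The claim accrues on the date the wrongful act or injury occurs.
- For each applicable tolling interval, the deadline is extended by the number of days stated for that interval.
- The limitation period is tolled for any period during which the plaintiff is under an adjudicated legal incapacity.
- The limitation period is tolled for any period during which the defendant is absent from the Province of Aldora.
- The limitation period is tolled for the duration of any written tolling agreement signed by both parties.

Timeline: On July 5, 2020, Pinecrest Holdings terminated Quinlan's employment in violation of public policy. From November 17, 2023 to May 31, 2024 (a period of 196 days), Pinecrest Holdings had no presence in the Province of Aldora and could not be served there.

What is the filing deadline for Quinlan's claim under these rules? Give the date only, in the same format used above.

The limitation period began to run on July 5, 2020.
The untolled deadline — 6 years after July 5, 2020 — is July 5, 2026.
The period was tolled for 196 days by the defendant's absence from the jurisdiction (November 17, 2023 to May 31, 2024), pushing the deadline to January 17, 2027.

January 17, 2027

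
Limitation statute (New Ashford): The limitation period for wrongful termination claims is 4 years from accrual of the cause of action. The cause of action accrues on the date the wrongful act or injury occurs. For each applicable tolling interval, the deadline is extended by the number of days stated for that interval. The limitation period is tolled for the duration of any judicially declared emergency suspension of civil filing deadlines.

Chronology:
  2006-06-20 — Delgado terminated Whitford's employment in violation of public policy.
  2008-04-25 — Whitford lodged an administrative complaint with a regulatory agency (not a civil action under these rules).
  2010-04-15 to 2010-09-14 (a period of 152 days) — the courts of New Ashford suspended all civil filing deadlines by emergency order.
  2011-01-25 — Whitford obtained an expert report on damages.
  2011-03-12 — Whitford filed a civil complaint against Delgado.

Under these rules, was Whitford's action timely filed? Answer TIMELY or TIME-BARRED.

The limitation period began to run on 2006-06-20.
4 years from 2006-06-20 is 2010-06-20.
The period was tolled for 152 days by the emergency suspension of filing deadlines (2010-04-15 to 2010-09-14), pushing the deadline to 2010-11-19.
The other events in the timeline have no effect on the limitation period under the stated rules.
Filing on 2011-03-12 missed the 2010-11-19 deadline — the action is time-barred.

TIME-BARRED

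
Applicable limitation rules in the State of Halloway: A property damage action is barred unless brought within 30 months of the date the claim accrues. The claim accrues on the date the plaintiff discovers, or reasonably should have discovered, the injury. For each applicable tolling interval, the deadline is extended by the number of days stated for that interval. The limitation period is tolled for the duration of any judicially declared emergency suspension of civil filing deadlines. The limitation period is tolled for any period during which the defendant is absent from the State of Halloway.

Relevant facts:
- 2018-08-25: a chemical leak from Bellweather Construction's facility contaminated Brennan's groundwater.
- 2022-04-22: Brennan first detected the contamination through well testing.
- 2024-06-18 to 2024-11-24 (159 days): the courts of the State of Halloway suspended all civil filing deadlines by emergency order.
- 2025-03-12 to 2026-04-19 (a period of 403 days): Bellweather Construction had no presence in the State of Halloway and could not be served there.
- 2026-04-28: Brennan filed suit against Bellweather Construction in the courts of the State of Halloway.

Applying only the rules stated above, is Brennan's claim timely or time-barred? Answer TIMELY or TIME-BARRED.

TIMELY

Under the discovery rule, the claim accrued on 2022-04-22, when Brennan discovered the injury — not on the 2018-08-25 date of the underlying act.
30 months from 2022-04-22 is 2024-10-22.
The period was tolled for 159 days by the emergency suspension of filing deadlines (2024-06-18 to 2024-11-24), pushing the deadline to 2025-03-30.
The defendant's absence from the jurisdiction from 2025-03-12 to 2026-04-19 tolled the period for 403 days, extending the deadline to 2026-05-07.
The 2026-04-28 filing precedes the 2026-05-07 deadline; the claim is timely.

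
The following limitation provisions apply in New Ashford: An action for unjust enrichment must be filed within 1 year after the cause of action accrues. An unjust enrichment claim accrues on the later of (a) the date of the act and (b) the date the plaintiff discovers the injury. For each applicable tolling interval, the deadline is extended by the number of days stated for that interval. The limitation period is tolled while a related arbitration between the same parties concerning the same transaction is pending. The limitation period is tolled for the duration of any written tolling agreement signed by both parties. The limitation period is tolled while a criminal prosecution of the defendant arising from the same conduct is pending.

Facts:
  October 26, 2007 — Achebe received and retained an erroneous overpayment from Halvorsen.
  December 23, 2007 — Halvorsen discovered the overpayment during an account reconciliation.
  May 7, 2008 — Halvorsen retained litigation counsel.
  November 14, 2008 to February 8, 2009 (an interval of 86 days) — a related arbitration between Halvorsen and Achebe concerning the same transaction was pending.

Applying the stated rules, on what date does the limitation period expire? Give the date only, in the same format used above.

March 19, 2009

Because discovery on December 23, 2007 post-dates the October 26, 2007 act, accrual under the later-of rule falls on December 23, 2007.
Adding the 1 year base period to December 23, 2007 gives a deadline of December 23, 2008, before any tolling.
The pending related arbitration from November 14, 2008 to February 8, 2009 tolled the period for 86 days, extending the deadline to March 19, 2009.
None of the other events listed affects the running of the period under the stated rules.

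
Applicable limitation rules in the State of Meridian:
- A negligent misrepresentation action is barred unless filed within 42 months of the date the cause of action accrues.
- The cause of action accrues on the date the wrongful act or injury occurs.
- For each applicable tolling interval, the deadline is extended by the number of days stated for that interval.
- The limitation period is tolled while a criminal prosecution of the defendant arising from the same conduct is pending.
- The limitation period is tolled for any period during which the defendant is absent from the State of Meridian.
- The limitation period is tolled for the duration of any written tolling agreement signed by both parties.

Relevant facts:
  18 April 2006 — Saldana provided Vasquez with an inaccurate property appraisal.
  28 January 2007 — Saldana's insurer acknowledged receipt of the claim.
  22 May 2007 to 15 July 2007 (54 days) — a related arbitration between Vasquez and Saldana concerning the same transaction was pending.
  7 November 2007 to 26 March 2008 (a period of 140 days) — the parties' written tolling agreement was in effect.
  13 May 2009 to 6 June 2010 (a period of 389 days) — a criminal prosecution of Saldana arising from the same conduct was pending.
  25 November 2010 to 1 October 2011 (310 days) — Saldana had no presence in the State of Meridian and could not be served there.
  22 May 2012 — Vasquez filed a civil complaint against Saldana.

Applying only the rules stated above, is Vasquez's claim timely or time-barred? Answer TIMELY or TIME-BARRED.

TIME-BARRED

The limitation period began to run on 18 April 2006.
42 months from 18 April 2006 is 18 October 2009.
Because the written tolling agreement ran from 7 November 2007 to 26 March 2008, the deadline is extended by 140 days to 7 March 2010.
Because the pending criminal prosecution ran from 13 May 2009 to 6 June 2010, the deadline is extended by 389 days to 31 March 2011.
The period was tolled for 310 days by the defendant's absence from the jurisdiction (25 November 2010 to 1 October 2011), pushing the deadline to 4 February 2012.
No stated provision tolls the period for a pending arbitration, so the interval from 22 May 2007 to 15 July 2007 has no effect on the deadline.
Nothing else in the chronology tolls or restarts the period.
Vasquez filed on 22 May 2012, after the 4 February 2012 deadline, so the action is time-barred.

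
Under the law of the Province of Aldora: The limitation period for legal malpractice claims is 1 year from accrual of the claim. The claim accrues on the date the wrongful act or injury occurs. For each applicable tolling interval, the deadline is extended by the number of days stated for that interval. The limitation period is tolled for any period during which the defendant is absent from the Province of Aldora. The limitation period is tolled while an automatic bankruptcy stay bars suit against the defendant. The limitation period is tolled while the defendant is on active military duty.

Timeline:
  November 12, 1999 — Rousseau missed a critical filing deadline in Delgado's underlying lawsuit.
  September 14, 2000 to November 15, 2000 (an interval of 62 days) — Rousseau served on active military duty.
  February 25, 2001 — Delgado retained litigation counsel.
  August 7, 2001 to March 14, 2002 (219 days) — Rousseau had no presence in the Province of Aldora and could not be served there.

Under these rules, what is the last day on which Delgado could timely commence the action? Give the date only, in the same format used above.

The claim accrued on November 12, 1999, the date of the act.
Adding the 1 year base period to November 12, 1999 gives a deadline of November 12, 2000, before any tolling.
The period was tolled for 62 days by the defendant's active military service (September 14, 2000 to November 15, 2000), pushing the deadline to January 13, 2001.
The defendant's absence from the jurisdiction from August 7, 2001 to March 14, 2002 began after the period had already run on January 13, 2001, so it has no tolling effect.
None of the other events listed affects the running of the period under the stated rules.

January 13, 2001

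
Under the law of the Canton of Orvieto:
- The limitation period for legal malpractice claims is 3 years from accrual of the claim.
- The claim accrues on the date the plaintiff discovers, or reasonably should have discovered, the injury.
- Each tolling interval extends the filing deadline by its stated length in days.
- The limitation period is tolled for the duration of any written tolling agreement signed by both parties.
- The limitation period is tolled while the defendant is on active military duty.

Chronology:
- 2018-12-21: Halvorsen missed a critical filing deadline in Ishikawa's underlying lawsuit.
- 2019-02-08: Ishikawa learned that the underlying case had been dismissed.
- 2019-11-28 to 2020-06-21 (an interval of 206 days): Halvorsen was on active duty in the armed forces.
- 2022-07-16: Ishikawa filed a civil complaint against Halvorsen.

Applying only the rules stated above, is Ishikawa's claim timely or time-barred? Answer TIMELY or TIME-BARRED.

Accrual is tied to discovery, so the period began on 2019-02-08 rather than on 2018-12-21 when the act occurred.
Adding the 3 years base period to 2019-02-08 gives a deadline of 2022-02-08, before any tolling.
The defendant's active military service from 2019-11-28 to 2020-06-21 tolled the period for 206 days, extending the deadline to 2022-09-02.
The 2022-07-16 filing precedes the 2022-09-02 deadline; the claim is timely.

TIMELY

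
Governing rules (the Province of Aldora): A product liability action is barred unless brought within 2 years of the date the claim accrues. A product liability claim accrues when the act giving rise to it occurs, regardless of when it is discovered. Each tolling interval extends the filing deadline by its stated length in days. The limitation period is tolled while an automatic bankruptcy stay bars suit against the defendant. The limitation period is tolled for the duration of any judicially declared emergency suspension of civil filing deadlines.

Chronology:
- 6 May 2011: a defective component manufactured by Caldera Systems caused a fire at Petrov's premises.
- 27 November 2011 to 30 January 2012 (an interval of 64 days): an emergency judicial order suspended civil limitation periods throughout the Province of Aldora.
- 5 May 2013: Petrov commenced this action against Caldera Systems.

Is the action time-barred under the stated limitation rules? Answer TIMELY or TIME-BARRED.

The claim accrued on 6 May 2011, the date of the act.
The untolled deadline — 2 years after 6 May 2011 — is 6 May 2013.
The emergency suspension of filing deadlines from 27 November 2011 to 30 January 2012 tolled the period for 64 days, extending the deadline to 9 July 2013.
Filing on 5 May 2013 beat the 9 July 2013 deadline — the action is timely.

TIMELY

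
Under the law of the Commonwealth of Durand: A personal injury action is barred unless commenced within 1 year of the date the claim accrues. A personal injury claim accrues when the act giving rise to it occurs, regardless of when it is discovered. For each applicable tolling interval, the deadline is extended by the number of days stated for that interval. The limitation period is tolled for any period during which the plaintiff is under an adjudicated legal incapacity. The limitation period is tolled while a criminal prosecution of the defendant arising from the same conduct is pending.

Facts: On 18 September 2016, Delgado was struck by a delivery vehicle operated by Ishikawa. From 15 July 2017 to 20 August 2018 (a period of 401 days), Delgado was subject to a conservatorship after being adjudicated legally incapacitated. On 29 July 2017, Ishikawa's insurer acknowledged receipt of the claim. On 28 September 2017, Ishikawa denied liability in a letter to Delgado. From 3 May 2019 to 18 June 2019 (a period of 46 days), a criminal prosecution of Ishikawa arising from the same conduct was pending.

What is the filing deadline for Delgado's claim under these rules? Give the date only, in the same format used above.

The claim accrued on 18 September 2016, the date of the act.
1 year from 18 September 2016 is 18 September 2017.
Because the plaintiff's legal incapacity ran from 15 July 2017 to 20 August 2018, the deadline is extended by 401 days to 24 October 2018.
The pending criminal prosecution starting 3 May 2019 came too late — the period had run on 24 October 2018 — and so does not extend the deadline.
The other events in the timeline have no effect on the limitation period under the stated rules.

24 October 2018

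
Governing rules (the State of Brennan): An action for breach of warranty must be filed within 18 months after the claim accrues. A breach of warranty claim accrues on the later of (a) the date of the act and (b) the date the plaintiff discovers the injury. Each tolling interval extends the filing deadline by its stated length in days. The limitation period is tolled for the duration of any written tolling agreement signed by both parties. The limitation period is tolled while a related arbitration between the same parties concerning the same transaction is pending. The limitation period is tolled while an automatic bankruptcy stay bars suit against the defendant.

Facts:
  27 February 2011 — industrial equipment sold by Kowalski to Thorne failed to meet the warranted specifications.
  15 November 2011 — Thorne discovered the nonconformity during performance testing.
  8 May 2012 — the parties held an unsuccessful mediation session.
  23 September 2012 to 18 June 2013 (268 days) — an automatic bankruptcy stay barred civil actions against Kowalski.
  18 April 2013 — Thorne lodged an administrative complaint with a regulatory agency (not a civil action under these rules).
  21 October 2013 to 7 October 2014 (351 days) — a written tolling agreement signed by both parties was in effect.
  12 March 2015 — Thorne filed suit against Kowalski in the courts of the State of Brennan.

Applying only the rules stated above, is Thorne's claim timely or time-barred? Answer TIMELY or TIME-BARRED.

The claim accrued on 15 November 2011 — the later of the 27 February 2011 act and the 15 November 2011 discovery.
The untolled deadline — 18 months after 15 November 2011 — is 15 May 2013.
The period was tolled for 268 days by the automatic bankruptcy stay (23 September 2012 to 18 June 2013), pushing the deadline to 7 February 2014.
The written tolling agreement from 21 October 2013 to 7 October 2014 tolled the period for 351 days, extending the deadline to 24 January 2015.
Nothing else in the chronology tolls or restarts the period.
The 12 March 2015 filing falls after the 24 January 2015 deadline; the claim is time-barred.

TIME-BARRED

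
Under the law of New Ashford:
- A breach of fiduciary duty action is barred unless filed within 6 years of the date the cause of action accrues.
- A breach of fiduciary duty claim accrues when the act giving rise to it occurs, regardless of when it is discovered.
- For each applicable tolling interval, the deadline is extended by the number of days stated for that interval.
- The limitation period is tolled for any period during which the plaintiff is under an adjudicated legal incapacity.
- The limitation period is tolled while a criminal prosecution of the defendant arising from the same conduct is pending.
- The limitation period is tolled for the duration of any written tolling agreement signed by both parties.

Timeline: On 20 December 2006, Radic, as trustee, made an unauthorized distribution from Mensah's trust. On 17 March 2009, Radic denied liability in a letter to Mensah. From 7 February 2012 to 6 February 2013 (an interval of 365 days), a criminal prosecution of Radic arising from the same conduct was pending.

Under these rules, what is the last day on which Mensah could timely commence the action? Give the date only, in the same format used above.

20 December 2013

The claim accrued on 20 December 2006, when the wrongful act occurred.
The untolled deadline — 6 years after 20 December 2006 — is 20 December 2012.
The period was tolled for 365 days by the pending criminal prosecution (7 February 2012 to 6 February 2013), pushing the deadline to 20 December 2013.
The other events in the timeline have no effect on the limitation period under the stated rules.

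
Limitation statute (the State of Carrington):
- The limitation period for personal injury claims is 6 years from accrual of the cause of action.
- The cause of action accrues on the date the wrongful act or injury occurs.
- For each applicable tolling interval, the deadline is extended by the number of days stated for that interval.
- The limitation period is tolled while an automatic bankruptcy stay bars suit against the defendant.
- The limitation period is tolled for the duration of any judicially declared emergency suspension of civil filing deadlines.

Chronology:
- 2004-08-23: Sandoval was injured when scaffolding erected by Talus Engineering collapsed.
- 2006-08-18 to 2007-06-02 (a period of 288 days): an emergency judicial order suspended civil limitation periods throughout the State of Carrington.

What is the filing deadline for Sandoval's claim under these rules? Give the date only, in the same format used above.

The claim accrued on 2004-08-23, when the wrongful act occurred.
The untolled deadline — 6 years after 2004-08-23 — is 2010-08-23.
Because the emergency suspension of filing deadlines ran from 2006-08-18 to 2007-06-02, the deadline is extended by 288 days to 2011-06-07.

2011-06-07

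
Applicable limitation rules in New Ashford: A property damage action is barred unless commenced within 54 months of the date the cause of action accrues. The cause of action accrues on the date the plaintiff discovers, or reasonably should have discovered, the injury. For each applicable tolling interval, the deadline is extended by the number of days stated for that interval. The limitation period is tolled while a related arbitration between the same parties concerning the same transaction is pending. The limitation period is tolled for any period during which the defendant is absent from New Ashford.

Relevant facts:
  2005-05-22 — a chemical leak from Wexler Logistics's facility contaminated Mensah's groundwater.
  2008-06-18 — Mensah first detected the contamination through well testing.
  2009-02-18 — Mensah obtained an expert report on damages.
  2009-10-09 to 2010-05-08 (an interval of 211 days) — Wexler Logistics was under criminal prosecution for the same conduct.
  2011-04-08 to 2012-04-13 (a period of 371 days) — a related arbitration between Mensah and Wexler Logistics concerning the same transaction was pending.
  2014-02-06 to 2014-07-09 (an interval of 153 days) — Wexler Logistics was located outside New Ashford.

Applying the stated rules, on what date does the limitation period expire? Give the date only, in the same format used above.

2013-12-24

The claim did not accrue until Mensah discovered the injury on 2008-06-18; the 2005-05-22 act date does not start the clock under the stated rule.
Adding the 54 months base period to 2008-06-18 gives a deadline of 2012-12-18, before any tolling.
The pending related arbitration from 2011-04-08 to 2012-04-13 tolled the period for 371 days, extending the deadline to 2013-12-24.
The defendant's absence from the jurisdiction starting 2014-02-06 came too late — the period had run on 2013-12-24 — and so does not extend the deadline.
The pending criminal prosecution from 2009-10-09 to 2010-05-08 does not toll the period, because no stated rule makes a criminal prosecution a tolling event.
The other events in the timeline have no effect on the limitation period under the stated rules.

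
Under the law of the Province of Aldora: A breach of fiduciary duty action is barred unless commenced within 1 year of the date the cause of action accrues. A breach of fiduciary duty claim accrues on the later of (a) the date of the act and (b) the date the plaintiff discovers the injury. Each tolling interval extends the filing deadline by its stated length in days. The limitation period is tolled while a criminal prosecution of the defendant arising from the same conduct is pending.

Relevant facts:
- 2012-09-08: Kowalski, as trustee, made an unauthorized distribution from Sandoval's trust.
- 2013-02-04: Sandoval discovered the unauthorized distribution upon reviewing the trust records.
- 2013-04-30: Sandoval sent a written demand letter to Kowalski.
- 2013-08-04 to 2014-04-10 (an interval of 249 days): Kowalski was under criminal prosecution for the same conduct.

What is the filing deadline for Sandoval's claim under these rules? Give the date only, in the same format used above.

The claim accrued on 2013-02-04 — the later of the 2012-09-08 act and the 2013-02-04 discovery.
Adding the 1 year base period to 2013-02-04 gives a deadline of 2014-02-04, before any tolling.
Because the pending criminal prosecution ran from 2013-08-04 to 2014-04-10, the deadline is extended by 249 days to 2014-10-11.
The other events in the timeline have no effect on the limitation period under the stated rules.

2014-10-11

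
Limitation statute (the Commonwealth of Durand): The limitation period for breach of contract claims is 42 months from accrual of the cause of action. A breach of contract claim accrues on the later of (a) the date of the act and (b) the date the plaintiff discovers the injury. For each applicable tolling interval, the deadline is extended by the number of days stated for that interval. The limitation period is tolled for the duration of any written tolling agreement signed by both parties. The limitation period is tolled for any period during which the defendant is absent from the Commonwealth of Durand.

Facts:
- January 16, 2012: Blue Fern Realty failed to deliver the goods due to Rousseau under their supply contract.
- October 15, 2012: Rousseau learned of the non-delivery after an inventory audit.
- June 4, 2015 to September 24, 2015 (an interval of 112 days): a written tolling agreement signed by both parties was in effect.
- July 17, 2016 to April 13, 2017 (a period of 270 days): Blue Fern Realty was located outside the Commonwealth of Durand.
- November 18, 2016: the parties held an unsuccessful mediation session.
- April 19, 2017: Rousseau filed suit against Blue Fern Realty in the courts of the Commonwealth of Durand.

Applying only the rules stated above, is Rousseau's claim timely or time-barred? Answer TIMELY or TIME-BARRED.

TIMELY

Taking the later of the act (January 16, 2012) and discovery (October 15, 2012), the claim accrued on October 15, 2012.
The untolled deadline — 42 months after October 15, 2012 — is April 15, 2016.
Because the written tolling agreement ran from June 4, 2015 to September 24, 2015, the deadline is extended by 112 days to August 5, 2016.
The period was tolled for 270 days by the defendant's absence from the jurisdiction (July 17, 2016 to April 13, 2017), pushing the deadline to May 2, 2017.
None of the other events listed affects the running of the period under the stated rules.
Rousseau filed on April 19, 2017, before the May 2, 2017 deadline, so the action is timely.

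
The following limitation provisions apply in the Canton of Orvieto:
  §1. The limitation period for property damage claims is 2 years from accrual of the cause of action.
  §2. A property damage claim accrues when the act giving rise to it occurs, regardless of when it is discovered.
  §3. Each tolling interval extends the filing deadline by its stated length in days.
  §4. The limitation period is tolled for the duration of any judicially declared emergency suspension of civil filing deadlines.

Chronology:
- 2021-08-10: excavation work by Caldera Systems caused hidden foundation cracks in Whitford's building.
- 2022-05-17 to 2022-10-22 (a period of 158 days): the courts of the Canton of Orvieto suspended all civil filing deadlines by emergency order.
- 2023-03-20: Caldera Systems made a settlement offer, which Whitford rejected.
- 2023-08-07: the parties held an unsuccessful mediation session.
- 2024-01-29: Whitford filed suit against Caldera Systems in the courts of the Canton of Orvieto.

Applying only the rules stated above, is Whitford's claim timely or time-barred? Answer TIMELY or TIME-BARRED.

TIME-BARRED

The claim accrued on 2021-08-10, when the wrongful act occurred.
The untolled deadline — 2 years after 2021-08-10 — is 2023-08-10.
The period was tolled for 158 days by the emergency suspension of filing deadlines (2022-05-17 to 2022-10-22), pushing the deadline to 2024-01-15.
None of the other events listed affects the running of the period under the stated rules.
Whitford filed on 2024-01-29, after the 2024-01-15 deadline, so the action is time-barred.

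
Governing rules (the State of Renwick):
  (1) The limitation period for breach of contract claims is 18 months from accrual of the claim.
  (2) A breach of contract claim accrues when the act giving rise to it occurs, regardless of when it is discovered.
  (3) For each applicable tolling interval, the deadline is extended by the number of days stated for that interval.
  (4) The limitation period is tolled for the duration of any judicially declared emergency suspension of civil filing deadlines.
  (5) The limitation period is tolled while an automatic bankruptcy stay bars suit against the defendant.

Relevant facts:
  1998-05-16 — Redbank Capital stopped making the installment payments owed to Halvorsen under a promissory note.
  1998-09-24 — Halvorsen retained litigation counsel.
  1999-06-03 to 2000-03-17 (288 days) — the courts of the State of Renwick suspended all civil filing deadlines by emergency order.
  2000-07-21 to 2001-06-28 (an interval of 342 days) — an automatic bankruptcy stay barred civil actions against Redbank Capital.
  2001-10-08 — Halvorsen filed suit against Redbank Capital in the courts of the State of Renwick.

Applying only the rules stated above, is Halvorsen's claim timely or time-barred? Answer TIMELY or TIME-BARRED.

TIME-BARRED

The claim accrued on 1998-05-16, when the wrongful act occurred.
18 months from 1998-05-16 is 1999-11-16.
Because the emergency suspension of filing deadlines ran from 1999-06-03 to 2000-03-17, the deadline is extended by 288 days to 2000-08-30.
The automatic bankruptcy stay from 2000-07-21 to 2001-06-28 tolled the period for 342 days, extending the deadline to 2001-08-07.
None of the other events listed affects the running of the period under the stated rules.
The 2001-10-08 filing falls after the 2001-08-07 deadline; the claim is time-barred.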